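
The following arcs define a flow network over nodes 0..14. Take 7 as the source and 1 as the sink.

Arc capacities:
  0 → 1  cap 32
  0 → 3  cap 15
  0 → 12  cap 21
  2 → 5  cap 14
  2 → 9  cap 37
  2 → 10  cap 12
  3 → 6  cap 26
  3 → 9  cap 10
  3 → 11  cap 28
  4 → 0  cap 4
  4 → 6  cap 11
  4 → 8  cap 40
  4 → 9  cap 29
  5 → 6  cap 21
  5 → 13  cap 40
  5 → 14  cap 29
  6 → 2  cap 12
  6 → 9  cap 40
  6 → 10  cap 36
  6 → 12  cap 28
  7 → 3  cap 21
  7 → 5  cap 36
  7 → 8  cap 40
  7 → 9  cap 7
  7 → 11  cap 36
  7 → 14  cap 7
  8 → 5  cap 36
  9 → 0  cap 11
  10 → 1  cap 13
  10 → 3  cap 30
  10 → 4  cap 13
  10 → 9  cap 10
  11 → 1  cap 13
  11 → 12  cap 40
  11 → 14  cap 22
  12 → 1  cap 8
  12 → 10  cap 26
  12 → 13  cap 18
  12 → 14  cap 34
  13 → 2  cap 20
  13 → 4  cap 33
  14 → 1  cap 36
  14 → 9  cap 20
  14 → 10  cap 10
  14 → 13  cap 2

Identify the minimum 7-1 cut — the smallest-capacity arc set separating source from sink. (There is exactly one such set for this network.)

Min-cut arcs: {(4,0), (9,0), (10,1), (11,1), (12,1), (14,1)} (total capacity 85)

augment #1: 7→11→1 push 13
augment #2: 7→14→1 push 7
augment #3: 7→5→14→1 push 29
augment #4: 7→9→0→1 push 7
augment #5: 7→11→12→1 push 8
augment #6: 7→3→6→10→1 push 13
augment #7: 7→3→9→0→1 push 4
augment #8: 7→5→13→4→0→1 push 4
max flow = 85; residual-reachable set from 7 gives S-side
cut edges (S→T): {(4,0), (9,0), (10,1), (11,1), (12,1), (14,1)} total cap 85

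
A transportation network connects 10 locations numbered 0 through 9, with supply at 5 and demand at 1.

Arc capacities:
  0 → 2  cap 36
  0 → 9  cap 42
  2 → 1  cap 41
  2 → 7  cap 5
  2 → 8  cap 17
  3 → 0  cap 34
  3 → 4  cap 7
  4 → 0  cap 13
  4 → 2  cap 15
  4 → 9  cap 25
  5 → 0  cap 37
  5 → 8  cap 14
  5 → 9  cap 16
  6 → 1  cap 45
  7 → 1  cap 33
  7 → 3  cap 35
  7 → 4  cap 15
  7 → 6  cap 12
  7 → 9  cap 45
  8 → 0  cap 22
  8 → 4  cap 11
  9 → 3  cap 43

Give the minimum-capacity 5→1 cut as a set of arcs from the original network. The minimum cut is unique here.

augment #1: 5→0→2→1 push 36
augment #2: 5→8→4→2→1 push 5
augment #3: 5→8→4→2→7→1 push 5
max flow = 46; residual-reachable set from 5 gives S-side
cut edges (S→T): {(2,1), (2,7)} total cap 46

Min-cut arcs: {(2,1), (2,7)} (total capacity 46)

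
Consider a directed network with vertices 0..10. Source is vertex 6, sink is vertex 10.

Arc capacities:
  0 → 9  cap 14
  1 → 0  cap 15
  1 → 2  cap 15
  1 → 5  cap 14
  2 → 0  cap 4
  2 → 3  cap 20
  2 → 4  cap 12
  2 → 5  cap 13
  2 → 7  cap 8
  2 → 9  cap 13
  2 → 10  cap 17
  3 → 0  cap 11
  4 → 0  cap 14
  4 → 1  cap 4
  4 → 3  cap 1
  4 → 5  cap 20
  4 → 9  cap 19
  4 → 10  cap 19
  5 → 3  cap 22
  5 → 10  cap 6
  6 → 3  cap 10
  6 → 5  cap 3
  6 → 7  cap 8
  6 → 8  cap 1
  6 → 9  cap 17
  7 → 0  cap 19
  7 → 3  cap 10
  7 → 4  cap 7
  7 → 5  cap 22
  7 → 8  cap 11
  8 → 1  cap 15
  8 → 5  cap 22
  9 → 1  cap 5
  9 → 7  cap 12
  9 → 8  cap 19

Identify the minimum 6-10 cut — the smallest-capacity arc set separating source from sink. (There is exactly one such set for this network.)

augment #1: 6→5→10 push 3
augment #2: 6→7→4→10 push 7
augment #3: 6→7→5→10 push 1
augment #4: 6→8→5→10 push 1
augment #5: 6→9→1→2→10 push 5
augment #6: 6→9→7→5→10 push 1
augment #7: 6→9→8→1→2→10 push 10
max flow = 28; residual-reachable set from 6 gives S-side
cut edges (S→T): {(1,2), (5,10), (7,4)} total cap 28

Min-cut arcs: {(1,2), (5,10), (7,4)} (total capacity 28)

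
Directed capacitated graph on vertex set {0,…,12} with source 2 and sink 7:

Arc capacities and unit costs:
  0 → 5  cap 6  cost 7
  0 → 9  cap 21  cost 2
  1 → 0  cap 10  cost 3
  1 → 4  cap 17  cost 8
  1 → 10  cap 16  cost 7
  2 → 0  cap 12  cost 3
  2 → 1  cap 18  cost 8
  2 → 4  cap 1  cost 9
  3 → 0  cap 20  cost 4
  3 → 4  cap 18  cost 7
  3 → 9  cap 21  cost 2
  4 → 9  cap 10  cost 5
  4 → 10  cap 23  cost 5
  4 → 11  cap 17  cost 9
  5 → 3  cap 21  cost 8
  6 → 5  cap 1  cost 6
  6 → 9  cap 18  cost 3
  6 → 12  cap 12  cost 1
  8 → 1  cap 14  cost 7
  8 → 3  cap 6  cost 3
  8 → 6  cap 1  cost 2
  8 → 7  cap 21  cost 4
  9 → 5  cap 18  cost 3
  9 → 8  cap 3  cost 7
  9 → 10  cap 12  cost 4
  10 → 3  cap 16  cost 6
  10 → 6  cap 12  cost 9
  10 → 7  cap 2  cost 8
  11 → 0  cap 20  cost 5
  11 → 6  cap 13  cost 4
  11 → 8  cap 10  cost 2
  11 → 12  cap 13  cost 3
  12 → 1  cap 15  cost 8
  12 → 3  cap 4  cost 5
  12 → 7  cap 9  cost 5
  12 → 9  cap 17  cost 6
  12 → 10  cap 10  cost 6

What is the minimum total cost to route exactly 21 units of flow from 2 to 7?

Minimum cost for 21 units: 520

shortest-cost path #1: 2→0→9→8→7 push 3 @ unit cost 16 (adds 48)
shortest-cost path #2: 2→0→9→10→7 push 2 @ unit cost 17 (adds 34)
shortest-cost path #3: 2→4→11→8→7 push 1 @ unit cost 24 (adds 24)
shortest-cost path #4: 2→0→9→10→6→12→7 push 7 @ unit cost 24 (adds 168)
shortest-cost path #5: 2→1→10→6→12→7 push 2 @ unit cost 30 (adds 60)
shortest-cost path #6: 2→1→4→11→8→7 push 6 @ unit cost 31 (adds 186)
total cost = 520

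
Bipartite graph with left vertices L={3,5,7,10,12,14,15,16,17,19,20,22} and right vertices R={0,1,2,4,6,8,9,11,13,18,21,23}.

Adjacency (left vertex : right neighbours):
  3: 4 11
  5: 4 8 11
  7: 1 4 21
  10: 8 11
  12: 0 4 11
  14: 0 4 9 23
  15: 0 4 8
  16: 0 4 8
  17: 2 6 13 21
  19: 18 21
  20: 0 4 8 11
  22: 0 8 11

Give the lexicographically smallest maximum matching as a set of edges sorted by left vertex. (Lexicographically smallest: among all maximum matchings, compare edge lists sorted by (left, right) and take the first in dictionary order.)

|M| = 8 (so the lex-smallest maximum matching has 8 edges)
process left vertices in ascending order; for each, take the smallest-labelled available neighbour that still permits 8 edges overall, or leave it unmatched if none does
lex-smallest matching: {3-4, 5-8, 7-1, 10-11, 12-0, 14-9, 17-2, 19-18}

Lex-smallest maximum matching: {(3,4), (5,8), (7,1), (10,11), (12,0), (14,9), (17,2), (19,18)}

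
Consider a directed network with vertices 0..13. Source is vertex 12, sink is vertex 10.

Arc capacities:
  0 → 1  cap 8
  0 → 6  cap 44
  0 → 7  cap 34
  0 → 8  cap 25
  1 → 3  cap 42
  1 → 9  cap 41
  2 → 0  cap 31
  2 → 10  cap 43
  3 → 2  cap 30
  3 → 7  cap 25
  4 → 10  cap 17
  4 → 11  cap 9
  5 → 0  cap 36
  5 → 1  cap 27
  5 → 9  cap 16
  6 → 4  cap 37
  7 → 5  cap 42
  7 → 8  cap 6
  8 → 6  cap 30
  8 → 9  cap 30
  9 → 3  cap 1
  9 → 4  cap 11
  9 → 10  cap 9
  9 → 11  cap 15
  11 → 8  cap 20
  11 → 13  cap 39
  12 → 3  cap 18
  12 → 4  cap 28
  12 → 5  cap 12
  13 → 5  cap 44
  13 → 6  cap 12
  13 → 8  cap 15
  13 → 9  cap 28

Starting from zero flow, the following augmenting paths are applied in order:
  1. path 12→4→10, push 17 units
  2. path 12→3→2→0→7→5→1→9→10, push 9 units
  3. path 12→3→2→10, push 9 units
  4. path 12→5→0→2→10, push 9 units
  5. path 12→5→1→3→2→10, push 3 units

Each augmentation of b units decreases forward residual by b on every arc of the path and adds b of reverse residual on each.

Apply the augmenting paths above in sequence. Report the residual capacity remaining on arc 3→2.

Residual capacity of (3,2): 9

after path 1 (12→4→10, push 17): res(3,2)=30
after path 2 (12→3→2→0→7→5→1→9→10, push 9): res(3,2)=21
after path 3 (12→3→2→10, push 9): res(3,2)=12
after path 4 (12→5→0→2→10, push 9): res(3,2)=12
after path 5 (12→5→1→3→2→10, push 3): res(3,2)=9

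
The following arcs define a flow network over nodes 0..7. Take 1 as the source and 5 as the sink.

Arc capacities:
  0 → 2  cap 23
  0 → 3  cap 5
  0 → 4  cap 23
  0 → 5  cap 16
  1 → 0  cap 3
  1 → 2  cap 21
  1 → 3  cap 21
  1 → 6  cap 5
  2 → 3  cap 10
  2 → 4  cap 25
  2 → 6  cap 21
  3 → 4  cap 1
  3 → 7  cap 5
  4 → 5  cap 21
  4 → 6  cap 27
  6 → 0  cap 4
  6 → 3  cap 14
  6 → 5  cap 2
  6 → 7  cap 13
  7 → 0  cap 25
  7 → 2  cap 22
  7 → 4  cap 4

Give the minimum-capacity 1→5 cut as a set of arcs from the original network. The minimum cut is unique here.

augment #1: 1→0→5 push 3
augment #2: 1→6→5 push 2
augment #3: 1→2→4→5 push 21
augment #4: 1→6→0→5 push 3
augment #5: 1→3→7→0→5 push 5
augment #6: 1→3→4→6→0→5 push 1
max flow = 35; residual-reachable set from 1 gives S-side
cut edges (S→T): {(1,0), (1,2), (1,6), (3,4), (3,7)} total cap 35

Min-cut arcs: {(1,0), (1,2), (1,6), (3,4), (3,7)} (total capacity 35)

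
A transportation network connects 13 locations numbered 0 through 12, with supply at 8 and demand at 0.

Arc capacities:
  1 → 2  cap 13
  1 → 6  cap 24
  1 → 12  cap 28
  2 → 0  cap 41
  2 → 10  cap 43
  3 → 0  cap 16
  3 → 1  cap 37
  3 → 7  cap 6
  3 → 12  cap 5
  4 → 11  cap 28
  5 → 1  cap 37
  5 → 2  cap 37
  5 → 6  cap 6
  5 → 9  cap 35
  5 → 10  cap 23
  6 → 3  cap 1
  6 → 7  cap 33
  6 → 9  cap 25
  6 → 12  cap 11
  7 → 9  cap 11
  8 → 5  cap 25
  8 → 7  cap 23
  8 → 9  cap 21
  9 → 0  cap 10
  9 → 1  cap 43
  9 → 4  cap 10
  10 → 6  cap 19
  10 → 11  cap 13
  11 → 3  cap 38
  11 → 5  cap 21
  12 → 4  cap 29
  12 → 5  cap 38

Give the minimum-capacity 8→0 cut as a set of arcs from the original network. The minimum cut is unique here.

augment #1: 8→9→0 push 10
augment #2: 8→5→2→0 push 25
augment #3: 8→9→1→2→0 push 11
augment #4: 8→7→9→1→2→0 push 2
augment #5: 8→7→9→1→6→3→0 push 1
augment #6: 8→7→9→4→11→3→0 push 8
max flow = 57; residual-reachable set from 8 gives S-side
cut edges (S→T): {(7,9), (8,5), (8,9)} total cap 57

Min-cut arcs: {(7,9), (8,5), (8,9)} (total capacity 57)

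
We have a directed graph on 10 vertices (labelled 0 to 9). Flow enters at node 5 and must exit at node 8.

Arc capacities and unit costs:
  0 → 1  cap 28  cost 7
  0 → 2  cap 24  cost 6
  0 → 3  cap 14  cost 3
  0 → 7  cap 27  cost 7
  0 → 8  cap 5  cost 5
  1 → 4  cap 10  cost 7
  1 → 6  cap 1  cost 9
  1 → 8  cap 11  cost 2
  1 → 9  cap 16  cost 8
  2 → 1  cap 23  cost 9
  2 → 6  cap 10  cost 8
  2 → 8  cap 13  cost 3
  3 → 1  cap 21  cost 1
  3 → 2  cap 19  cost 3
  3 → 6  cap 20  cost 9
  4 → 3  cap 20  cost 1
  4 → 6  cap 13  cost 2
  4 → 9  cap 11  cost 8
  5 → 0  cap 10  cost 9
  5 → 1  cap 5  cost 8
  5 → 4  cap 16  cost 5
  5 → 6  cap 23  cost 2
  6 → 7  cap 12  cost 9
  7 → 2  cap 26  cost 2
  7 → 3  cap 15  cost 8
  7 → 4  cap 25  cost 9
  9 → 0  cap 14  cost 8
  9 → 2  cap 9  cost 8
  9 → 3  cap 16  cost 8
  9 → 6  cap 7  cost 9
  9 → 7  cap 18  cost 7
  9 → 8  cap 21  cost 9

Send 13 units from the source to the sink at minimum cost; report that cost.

Minimum cost for 13 units: 123

shortest-cost path #1: 5→4→3→1→8 push 11 @ unit cost 9 (adds 99)
shortest-cost path #2: 5→4→3→2→8 push 2 @ unit cost 12 (adds 24)
total cost = 123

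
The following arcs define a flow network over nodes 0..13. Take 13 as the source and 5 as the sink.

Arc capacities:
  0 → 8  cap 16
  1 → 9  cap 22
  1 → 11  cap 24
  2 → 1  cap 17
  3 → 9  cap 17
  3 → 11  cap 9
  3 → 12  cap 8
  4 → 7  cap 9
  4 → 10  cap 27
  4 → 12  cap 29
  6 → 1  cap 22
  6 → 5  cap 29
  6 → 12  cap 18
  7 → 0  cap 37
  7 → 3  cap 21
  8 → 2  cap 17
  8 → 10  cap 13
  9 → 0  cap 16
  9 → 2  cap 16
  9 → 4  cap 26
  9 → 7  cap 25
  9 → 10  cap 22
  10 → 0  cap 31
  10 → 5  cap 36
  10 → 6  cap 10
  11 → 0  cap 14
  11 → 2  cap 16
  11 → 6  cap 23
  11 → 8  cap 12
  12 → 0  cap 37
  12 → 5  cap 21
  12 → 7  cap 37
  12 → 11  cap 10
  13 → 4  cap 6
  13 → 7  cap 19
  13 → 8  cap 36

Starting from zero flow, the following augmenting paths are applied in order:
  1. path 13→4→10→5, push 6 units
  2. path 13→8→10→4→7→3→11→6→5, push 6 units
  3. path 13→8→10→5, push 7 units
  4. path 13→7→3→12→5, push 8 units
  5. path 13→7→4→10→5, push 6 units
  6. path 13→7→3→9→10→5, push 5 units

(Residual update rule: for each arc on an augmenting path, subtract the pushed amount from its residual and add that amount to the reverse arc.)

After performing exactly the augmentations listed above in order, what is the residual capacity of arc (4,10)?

Residual capacity of (4,10): 21

after path 1 (13→4→10→5, push 6): res(4,10)=21
after path 2 (13→8→10→4→7→3→11→6→5, push 6): res(4,10)=27
after path 3 (13→8→10→5, push 7): res(4,10)=27
after path 4 (13→7→3→12→5, push 8): res(4,10)=27
after path 5 (13→7→4→10→5, push 6): res(4,10)=21
after path 6 (13→7→3→9→10→5, push 5): res(4,10)=21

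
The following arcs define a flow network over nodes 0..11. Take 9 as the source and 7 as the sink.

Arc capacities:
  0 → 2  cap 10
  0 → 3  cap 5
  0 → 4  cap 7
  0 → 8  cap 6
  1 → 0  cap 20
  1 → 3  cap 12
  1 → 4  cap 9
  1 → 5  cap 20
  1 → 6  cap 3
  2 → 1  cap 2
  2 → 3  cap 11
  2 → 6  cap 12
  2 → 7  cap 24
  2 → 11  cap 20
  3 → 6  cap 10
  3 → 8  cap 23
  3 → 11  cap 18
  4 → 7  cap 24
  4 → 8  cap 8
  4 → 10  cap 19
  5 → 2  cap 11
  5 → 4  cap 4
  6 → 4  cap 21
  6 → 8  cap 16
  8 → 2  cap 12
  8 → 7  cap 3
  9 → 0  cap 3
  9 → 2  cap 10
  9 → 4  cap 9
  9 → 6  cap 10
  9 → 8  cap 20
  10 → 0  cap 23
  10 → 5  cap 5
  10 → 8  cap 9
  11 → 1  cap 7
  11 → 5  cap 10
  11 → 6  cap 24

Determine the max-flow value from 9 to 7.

Maximum flow value: 47

augment #1: 9→2→7 bottleneck 10, total now 10
augment #2: 9→4→7 bottleneck 9, total now 19
augment #3: 9→8→7 bottleneck 3, total now 22
augment #4: 9→0→2→7 bottleneck 3, total now 25
augment #5: 9→6→4→7 bottleneck 10, total now 35
augment #6: 9→8→2→7 bottleneck 11, total now 46
augment #7: 9→8→2→0→4→7 bottleneck 1, total now 47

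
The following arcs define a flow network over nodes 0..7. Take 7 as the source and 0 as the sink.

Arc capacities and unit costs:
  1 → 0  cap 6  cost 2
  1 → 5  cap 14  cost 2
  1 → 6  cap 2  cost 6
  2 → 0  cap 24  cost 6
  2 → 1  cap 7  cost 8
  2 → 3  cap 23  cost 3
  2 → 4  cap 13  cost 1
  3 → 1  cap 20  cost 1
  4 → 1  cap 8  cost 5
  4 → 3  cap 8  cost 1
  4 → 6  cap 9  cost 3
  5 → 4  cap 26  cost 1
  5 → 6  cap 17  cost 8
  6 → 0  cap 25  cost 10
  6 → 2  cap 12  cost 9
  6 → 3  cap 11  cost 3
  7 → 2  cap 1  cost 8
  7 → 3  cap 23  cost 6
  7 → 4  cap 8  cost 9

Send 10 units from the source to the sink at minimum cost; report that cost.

shortest-cost path #1: 7→3→1→0 push 6 @ unit cost 9 (adds 54)
shortest-cost path #2: 7→2→0 push 1 @ unit cost 14 (adds 14)
shortest-cost path #3: 7→4→6→0 push 3 @ unit cost 22 (adds 66)
total cost = 134

Minimum cost for 10 units: 134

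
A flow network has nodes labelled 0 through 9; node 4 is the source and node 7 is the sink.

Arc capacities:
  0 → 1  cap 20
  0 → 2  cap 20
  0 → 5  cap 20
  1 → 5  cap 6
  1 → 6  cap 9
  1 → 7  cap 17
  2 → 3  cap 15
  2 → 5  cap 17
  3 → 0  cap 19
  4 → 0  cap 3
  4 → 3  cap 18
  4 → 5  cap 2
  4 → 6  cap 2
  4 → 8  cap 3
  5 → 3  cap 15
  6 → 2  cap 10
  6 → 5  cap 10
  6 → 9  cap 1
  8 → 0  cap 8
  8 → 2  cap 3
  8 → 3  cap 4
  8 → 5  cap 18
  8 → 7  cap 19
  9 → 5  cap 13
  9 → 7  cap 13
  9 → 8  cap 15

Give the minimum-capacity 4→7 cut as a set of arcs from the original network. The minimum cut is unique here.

Min-cut arcs: {(1,7), (4,8), (6,9)} (total capacity 21)

augment #1: 4→8→7 push 3
augment #2: 4→0→1→7 push 3
augment #3: 4→6→9→7 push 1
augment #4: 4→3→0→1→7 push 14
max flow = 21; residual-reachable set from 4 gives S-side
cut edges (S→T): {(1,7), (4,8), (6,9)} total cap 21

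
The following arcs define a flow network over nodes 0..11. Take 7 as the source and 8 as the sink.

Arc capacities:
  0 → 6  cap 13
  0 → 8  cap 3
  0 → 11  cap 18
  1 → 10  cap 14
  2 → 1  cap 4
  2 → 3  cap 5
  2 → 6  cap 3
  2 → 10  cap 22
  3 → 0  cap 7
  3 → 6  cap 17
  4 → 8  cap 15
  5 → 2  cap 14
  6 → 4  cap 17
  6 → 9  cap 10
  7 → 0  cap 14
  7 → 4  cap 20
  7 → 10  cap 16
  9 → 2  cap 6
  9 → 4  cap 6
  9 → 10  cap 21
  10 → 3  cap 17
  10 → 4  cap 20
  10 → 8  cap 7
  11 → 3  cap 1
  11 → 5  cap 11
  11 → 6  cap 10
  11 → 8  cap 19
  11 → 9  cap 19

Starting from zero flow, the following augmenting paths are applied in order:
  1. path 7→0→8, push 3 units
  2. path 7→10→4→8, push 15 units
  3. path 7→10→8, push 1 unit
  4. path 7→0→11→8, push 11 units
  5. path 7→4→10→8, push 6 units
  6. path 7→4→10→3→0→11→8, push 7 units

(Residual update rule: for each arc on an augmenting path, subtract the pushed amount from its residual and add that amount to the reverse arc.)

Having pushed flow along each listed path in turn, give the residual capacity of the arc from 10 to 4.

after path 1 (7→0→8, push 3): res(10,4)=20
after path 2 (7→10→4→8, push 15): res(10,4)=5
after path 3 (7→10→8, push 1): res(10,4)=5
after path 4 (7→0→11→8, push 11): res(10,4)=5
after path 5 (7→4→10→8, push 6): res(10,4)=11
after path 6 (7→4→10→3→0→11→8, push 7): res(10,4)=18

Residual capacity of (10,4): 18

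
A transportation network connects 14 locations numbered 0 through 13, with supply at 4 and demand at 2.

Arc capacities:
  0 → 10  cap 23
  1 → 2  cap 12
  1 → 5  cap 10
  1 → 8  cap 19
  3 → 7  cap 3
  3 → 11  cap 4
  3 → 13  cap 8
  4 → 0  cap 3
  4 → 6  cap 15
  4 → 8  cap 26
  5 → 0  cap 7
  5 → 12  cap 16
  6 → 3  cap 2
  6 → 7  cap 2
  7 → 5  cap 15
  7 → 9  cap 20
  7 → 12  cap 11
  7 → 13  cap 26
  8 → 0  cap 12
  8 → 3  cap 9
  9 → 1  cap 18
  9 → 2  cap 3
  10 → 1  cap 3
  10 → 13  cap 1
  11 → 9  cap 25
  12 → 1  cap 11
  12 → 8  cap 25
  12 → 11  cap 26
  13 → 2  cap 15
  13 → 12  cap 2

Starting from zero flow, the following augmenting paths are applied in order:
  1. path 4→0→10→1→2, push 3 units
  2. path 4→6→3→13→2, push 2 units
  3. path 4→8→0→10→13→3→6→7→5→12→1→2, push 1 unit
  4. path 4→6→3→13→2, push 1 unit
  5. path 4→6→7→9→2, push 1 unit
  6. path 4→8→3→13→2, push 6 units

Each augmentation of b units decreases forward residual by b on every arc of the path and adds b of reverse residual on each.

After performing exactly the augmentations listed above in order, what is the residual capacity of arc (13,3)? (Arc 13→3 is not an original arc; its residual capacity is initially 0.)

Residual capacity of (13,3): 8

after path 1 (4→0→10→1→2, push 3): res(13,3)=0
after path 2 (4→6→3→13→2, push 2): res(13,3)=2
after path 3 (4→8→0→10→13→3→6→7→5→12→1→2, push 1): res(13,3)=1
after path 4 (4→6→3→13→2, push 1): res(13,3)=2
after path 5 (4→6→7→9→2, push 1): res(13,3)=2
after path 6 (4→8→3→13→2, push 6): res(13,3)=8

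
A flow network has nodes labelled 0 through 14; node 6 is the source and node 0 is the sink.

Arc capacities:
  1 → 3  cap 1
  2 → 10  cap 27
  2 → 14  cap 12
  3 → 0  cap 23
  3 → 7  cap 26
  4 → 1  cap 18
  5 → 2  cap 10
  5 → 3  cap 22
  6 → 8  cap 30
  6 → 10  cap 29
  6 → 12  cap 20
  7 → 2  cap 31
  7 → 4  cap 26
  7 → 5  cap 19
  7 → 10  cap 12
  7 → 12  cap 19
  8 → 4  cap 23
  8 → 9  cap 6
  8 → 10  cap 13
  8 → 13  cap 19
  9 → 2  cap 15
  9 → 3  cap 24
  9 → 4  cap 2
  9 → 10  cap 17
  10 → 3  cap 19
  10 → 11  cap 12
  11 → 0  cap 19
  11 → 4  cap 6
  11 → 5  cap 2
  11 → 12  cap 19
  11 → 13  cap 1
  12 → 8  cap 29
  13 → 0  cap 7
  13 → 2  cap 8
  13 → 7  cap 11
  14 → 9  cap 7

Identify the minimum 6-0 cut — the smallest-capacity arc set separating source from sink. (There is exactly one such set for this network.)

augment #1: 6→8→13→0 push 7
augment #2: 6→10→3→0 push 19
augment #3: 6→10→11→0 push 10
augment #4: 6→8→9→3→0 push 4
augment #5: 6→8→10→11→0 push 2
max flow = 42; residual-reachable set from 6 gives S-side
cut edges (S→T): {(3,0), (10,11), (13,0)} total cap 42

Min-cut arcs: {(3,0), (10,11), (13,0)} (total capacity 42)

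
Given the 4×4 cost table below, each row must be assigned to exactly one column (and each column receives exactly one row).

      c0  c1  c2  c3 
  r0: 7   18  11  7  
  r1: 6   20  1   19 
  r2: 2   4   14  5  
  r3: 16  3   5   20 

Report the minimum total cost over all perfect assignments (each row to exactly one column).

Minimum assignment cost: 13

optimal assignment: row0→col3 (cost 7), row1→col2 (cost 1), row2→col0 (cost 2), row3→col1 (cost 3)
total = 7 + 1 + 2 + 3 = 13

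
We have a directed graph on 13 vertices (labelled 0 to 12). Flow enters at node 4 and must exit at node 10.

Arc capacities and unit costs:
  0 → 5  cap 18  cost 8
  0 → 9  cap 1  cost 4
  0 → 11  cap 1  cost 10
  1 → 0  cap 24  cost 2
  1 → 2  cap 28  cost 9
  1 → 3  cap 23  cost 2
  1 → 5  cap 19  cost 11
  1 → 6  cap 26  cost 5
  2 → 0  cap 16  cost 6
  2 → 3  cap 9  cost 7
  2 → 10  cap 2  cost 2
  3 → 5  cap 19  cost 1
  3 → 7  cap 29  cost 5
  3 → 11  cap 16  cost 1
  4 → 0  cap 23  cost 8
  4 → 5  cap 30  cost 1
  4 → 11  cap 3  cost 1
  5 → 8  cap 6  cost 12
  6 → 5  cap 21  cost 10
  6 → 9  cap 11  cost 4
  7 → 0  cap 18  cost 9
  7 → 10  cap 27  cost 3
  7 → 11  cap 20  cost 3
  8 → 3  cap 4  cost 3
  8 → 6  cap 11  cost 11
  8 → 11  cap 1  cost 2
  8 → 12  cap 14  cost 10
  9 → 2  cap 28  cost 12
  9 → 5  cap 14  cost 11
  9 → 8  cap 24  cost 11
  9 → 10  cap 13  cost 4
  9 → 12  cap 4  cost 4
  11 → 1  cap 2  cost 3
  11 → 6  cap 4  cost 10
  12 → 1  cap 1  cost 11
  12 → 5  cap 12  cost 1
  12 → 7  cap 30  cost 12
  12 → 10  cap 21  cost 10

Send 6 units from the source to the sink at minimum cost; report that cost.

shortest-cost path #1: 4→11→1→3→7→10 push 2 @ unit cost 14 (adds 28)
shortest-cost path #2: 4→0→9→10 push 1 @ unit cost 16 (adds 16)
shortest-cost path #3: 4→11→6→9→10 push 1 @ unit cost 19 (adds 19)
shortest-cost path #4: 4→5→8→3→7→10 push 2 @ unit cost 24 (adds 48)
total cost = 111

Minimum cost for 6 units: 111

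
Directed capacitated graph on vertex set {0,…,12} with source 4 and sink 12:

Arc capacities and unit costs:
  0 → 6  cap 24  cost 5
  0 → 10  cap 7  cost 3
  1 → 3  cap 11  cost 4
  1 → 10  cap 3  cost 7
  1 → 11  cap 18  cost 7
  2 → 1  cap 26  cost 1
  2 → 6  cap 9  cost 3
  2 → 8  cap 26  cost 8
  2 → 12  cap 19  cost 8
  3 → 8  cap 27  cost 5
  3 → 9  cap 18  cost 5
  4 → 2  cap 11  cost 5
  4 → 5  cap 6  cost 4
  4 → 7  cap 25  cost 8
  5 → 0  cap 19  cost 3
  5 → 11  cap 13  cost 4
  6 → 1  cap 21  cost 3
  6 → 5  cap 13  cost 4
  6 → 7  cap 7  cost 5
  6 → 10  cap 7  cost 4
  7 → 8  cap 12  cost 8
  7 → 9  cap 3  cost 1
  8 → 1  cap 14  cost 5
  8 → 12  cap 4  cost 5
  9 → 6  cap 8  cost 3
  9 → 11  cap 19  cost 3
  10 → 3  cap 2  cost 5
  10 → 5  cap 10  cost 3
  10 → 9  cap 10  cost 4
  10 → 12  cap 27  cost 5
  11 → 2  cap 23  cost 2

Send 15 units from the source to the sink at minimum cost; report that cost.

Minimum cost for 15 units: 203

shortest-cost path #1: 4→2→12 push 11 @ unit cost 13 (adds 143)
shortest-cost path #2: 4→5→0→10→12 push 4 @ unit cost 15 (adds 60)
total cost = 203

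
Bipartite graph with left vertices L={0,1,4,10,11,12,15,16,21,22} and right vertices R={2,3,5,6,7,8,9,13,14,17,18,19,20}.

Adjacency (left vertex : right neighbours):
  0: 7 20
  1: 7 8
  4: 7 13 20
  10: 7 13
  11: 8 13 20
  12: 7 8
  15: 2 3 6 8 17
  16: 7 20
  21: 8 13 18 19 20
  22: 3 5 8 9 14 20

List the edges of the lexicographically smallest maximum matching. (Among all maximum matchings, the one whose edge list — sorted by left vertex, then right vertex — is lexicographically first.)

|M| = 7 (so the lex-smallest maximum matching has 7 edges)
process left vertices in ascending order; for each, take the smallest-labelled available neighbour that still permits 7 edges overall, or leave it unmatched if none does
lex-smallest matching: {0-7, 1-8, 4-13, 11-20, 15-2, 21-18, 22-3}

Lex-smallest maximum matching: {(0,7), (1,8), (4,13), (11,20), (15,2), (21,18), (22,3)}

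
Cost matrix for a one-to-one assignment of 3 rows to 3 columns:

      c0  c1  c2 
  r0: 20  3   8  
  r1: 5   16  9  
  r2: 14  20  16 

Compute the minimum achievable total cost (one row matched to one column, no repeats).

Minimum assignment cost: 24

optimal assignment: row0→col1 (cost 3), row1→col0 (cost 5), row2→col2 (cost 16)
total = 3 + 5 + 16 = 24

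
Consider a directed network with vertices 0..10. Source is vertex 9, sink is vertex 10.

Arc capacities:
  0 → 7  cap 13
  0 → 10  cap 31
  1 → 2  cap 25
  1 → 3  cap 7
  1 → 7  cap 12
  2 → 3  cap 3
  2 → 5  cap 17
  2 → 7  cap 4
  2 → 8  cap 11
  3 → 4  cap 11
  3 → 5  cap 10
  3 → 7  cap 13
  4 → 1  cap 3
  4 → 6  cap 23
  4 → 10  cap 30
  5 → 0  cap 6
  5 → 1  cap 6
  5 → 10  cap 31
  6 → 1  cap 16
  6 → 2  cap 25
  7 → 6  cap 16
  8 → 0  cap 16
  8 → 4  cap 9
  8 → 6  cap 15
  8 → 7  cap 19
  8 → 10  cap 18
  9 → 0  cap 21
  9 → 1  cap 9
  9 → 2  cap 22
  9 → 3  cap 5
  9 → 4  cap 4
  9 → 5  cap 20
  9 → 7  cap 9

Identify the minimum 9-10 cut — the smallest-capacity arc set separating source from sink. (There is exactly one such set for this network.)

augment #1: 9→0→10 push 21
augment #2: 9→4→10 push 4
augment #3: 9→5→10 push 20
augment #4: 9→2→5→10 push 11
augment #5: 9→2→8→10 push 11
augment #6: 9→3→4→10 push 5
augment #7: 9→1→3→4→10 push 6
augment #8: 9→1→2→5→0→10 push 3
augment #9: 9→7→6→2→5→0→10 push 3
max flow = 84; residual-reachable set from 9 gives S-side
cut edges (S→T): {(2,8), (3,4), (5,0), (5,10), (9,0), (9,4)} total cap 84

Min-cut arcs: {(2,8), (3,4), (5,0), (5,10), (9,0), (9,4)} (total capacity 84)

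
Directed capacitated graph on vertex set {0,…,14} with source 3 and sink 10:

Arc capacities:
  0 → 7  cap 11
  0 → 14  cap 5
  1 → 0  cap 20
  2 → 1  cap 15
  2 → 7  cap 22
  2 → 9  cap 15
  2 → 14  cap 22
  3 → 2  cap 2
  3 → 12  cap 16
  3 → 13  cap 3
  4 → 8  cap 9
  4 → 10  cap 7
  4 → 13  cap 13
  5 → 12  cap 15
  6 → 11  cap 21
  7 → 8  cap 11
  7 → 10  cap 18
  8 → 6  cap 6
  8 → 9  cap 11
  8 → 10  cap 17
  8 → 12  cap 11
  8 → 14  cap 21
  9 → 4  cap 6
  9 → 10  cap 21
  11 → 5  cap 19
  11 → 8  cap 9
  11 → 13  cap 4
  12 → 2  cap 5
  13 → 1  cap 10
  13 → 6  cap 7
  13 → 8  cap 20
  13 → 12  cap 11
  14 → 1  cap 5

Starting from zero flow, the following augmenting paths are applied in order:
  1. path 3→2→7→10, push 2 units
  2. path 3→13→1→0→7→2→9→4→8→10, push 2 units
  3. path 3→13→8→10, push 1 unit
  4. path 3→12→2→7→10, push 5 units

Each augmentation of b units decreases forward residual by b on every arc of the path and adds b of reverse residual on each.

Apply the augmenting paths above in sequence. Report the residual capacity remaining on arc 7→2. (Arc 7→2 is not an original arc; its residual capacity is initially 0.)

Residual capacity of (7,2): 5

after path 1 (3→2→7→10, push 2): res(7,2)=2
after path 2 (3→13→1→0→7→2→9→4→8→10, push 2): res(7,2)=0
after path 3 (3→13→8→10, push 1): res(7,2)=0
after path 4 (3→12→2→7→10, push 5): res(7,2)=5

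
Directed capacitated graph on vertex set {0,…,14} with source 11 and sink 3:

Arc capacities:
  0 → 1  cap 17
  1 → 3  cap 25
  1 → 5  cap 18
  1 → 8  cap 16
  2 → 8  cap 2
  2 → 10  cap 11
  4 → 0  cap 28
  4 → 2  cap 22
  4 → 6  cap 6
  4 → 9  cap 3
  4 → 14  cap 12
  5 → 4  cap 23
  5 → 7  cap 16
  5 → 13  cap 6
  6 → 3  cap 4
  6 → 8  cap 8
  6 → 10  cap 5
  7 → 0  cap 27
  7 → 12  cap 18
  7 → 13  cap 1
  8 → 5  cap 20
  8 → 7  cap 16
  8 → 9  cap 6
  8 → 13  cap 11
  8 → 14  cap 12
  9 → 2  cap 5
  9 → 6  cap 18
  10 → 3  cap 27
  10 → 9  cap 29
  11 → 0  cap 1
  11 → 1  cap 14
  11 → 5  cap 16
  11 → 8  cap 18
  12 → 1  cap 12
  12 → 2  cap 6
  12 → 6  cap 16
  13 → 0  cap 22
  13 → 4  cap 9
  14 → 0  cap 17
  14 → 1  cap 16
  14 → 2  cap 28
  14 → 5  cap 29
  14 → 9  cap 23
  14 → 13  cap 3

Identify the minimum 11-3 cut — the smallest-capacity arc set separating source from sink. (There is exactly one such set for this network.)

Min-cut arcs: {(1,3), (2,10), (6,3), (6,10)} (total capacity 45)

augment #1: 11→1→3 push 14
augment #2: 11→0→1→3 push 1
augment #3: 11→5→4→6→3 push 4
augment #4: 11→8→14→1→3 push 10
augment #5: 11→5→4→2→10→3 push 11
augment #6: 11→5→4→6→10→3 push 1
augment #7: 11→8→9→6→10→3 push 4
max flow = 45; residual-reachable set from 11 gives S-side
cut edges (S→T): {(1,3), (2,10), (6,3), (6,10)} total cap 45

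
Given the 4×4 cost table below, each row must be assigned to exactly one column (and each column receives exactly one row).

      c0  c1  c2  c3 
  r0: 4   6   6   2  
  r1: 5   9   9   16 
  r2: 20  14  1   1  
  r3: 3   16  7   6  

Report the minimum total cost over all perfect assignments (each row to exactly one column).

optimal assignment: row0→col3 (cost 2), row1→col1 (cost 9), row2→col2 (cost 1), row3→col0 (cost 3)
total = 2 + 9 + 1 + 3 = 15

Minimum assignment cost: 15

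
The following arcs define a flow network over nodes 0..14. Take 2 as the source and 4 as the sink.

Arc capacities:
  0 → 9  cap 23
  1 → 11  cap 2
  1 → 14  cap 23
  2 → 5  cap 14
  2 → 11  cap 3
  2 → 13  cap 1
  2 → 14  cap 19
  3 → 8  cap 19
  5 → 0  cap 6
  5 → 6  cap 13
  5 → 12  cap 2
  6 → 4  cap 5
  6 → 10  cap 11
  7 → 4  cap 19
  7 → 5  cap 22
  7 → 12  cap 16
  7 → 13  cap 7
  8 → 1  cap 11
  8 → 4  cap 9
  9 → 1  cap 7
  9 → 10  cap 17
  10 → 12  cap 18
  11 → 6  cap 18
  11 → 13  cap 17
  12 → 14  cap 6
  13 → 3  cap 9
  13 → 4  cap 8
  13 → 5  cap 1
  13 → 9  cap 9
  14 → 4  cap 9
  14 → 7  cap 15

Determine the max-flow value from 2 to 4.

augment #1: 2→13→4 bottleneck 1, total now 1
augment #2: 2→14→4 bottleneck 9, total now 10
augment #3: 2→5→6→4 bottleneck 5, total now 15
augment #4: 2→11→13→4 bottleneck 3, total now 18
augment #5: 2→14→7→4 bottleneck 10, total now 28
augment #6: 2→5→12→14→7→4 bottleneck 2, total now 30
augment #7: 2→5→0→9→1→11→13→4 bottleneck 2, total now 32
augment #8: 2→5→0→9→1→14→7→4 bottleneck 3, total now 35

Maximum flow value: 35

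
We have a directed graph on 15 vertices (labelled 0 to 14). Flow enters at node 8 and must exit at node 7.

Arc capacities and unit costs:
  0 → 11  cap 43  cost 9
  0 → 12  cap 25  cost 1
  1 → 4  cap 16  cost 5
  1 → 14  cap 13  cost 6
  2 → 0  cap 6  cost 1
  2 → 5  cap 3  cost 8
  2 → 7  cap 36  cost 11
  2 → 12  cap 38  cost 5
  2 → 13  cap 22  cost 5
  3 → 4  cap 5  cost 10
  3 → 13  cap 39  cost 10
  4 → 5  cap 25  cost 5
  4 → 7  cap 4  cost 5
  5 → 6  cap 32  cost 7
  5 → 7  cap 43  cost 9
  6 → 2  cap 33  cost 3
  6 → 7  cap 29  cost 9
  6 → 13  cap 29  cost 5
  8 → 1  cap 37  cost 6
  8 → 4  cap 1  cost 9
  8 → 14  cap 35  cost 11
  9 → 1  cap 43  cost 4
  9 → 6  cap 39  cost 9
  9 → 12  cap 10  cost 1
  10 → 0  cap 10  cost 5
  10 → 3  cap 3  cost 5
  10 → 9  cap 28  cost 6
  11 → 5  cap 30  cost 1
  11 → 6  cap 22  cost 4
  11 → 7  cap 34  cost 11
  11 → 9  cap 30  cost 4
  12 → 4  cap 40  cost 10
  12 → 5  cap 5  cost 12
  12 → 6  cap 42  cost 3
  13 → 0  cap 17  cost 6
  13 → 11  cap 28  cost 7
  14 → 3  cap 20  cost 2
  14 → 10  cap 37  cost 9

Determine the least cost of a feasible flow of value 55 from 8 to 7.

Minimum cost for 55 units: 1865

shortest-cost path #1: 8→4→7 push 1 @ unit cost 14 (adds 14)
shortest-cost path #2: 8→1→4→7 push 3 @ unit cost 16 (adds 48)
shortest-cost path #3: 8→1→4→5→7 push 13 @ unit cost 25 (adds 325)
shortest-cost path #4: 8→14→3→4→5→7 push 5 @ unit cost 37 (adds 185)
shortest-cost path #5: 8→14→10→0→12→6→7 push 10 @ unit cost 38 (adds 380)
shortest-cost path #6: 8→14→10→9→12→6→7 push 10 @ unit cost 39 (adds 390)
shortest-cost path #7: 8→14→3→13→11→5→7 push 10 @ unit cost 40 (adds 400)
shortest-cost path #8: 8→1→14→3→13→11→5→7 push 3 @ unit cost 41 (adds 123)
total cost = 1865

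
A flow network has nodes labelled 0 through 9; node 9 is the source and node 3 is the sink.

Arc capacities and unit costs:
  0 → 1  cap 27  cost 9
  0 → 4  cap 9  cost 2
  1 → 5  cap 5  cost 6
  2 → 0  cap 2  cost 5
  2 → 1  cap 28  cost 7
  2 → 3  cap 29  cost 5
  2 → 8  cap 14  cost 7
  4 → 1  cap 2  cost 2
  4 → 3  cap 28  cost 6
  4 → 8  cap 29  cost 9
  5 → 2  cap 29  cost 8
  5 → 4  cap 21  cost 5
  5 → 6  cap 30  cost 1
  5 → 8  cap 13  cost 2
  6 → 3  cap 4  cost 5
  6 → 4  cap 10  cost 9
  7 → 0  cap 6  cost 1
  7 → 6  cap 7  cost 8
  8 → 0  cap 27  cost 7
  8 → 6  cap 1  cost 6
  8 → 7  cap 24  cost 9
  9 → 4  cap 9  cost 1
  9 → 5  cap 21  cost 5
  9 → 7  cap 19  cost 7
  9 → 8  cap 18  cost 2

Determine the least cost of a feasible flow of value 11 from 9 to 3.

shortest-cost path #1: 9→4→3 push 9 @ unit cost 7 (adds 63)
shortest-cost path #2: 9→5→6→3 push 2 @ unit cost 11 (adds 22)
total cost = 85

Minimum cost for 11 units: 85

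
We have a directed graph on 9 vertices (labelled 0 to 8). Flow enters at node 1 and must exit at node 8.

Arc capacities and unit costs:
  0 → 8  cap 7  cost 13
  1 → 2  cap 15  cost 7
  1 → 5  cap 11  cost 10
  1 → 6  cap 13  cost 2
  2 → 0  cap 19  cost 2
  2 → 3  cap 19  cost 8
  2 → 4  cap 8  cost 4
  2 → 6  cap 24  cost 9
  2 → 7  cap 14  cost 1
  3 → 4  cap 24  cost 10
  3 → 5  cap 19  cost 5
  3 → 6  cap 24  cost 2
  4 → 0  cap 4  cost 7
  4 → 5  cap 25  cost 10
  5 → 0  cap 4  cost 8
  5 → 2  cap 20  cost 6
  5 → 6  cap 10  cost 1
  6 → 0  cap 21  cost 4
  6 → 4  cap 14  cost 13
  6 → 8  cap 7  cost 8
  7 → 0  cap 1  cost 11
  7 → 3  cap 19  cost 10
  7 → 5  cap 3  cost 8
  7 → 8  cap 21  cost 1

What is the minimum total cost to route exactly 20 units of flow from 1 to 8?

Minimum cost for 20 units: 186

shortest-cost path #1: 1→2→7→8 push 14 @ unit cost 9 (adds 126)
shortest-cost path #2: 1→6→8 push 6 @ unit cost 10 (adds 60)
total cost = 186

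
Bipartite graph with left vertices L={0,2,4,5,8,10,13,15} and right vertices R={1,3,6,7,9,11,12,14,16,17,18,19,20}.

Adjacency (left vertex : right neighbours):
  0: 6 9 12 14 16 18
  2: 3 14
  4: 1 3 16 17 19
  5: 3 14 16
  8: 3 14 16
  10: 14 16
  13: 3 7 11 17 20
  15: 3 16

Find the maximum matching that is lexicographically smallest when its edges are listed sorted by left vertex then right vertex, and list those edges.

|M| = 6 (so the lex-smallest maximum matching has 6 edges)
process left vertices in ascending order; for each, take the smallest-labelled available neighbour that still permits 6 edges overall, or leave it unmatched if none does
lex-smallest matching: {0-6, 2-3, 4-1, 5-14, 8-16, 13-7}

Lex-smallest maximum matching: {(0,6), (2,3), (4,1), (5,14), (8,16), (13,7)}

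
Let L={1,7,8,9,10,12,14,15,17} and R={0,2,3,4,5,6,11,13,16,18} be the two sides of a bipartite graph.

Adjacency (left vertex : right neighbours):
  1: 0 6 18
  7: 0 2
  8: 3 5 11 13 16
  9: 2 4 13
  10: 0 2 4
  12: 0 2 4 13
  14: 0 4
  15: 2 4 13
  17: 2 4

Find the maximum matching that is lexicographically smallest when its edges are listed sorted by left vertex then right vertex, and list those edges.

|M| = 6 (so the lex-smallest maximum matching has 6 edges)
process left vertices in ascending order; for each, take the smallest-labelled available neighbour that still permits 6 edges overall, or leave it unmatched if none does
lex-smallest matching: {1-6, 7-0, 8-3, 9-2, 10-4, 12-13}

Lex-smallest maximum matching: {(1,6), (7,0), (8,3), (9,2), (10,4), (12,13)}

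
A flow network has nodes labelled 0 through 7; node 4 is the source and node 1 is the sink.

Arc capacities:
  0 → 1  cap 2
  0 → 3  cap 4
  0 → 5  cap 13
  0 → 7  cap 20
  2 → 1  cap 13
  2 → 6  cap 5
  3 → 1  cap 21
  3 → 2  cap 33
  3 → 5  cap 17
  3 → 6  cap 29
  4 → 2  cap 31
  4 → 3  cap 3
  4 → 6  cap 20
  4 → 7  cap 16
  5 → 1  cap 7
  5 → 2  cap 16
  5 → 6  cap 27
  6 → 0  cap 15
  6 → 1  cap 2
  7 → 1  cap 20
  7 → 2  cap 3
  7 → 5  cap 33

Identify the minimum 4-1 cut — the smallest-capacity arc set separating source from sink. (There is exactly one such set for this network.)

Min-cut arcs: {(2,1), (4,3), (4,7), (6,0), (6,1)} (total capacity 49)

augment #1: 4→2→1 push 13
augment #2: 4→3→1 push 3
augment #3: 4→6→1 push 2
augment #4: 4→7→1 push 16
augment #5: 4→6→0→1 push 2
augment #6: 4→6→0→3→1 push 4
augment #7: 4→6→0→5→1 push 7
augment #8: 4→6→0→7→1 push 2
max flow = 49; residual-reachable set from 4 gives S-side
cut edges (S→T): {(2,1), (4,3), (4,7), (6,0), (6,1)} total cap 49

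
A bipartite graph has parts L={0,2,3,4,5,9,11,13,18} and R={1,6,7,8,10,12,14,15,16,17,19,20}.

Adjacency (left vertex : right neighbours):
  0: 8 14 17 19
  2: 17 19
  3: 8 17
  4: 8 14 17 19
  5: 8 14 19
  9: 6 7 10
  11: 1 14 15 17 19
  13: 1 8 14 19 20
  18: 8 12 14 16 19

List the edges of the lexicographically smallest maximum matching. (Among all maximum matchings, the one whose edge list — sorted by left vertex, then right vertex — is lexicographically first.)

|M| = 8 (so the lex-smallest maximum matching has 8 edges)
process left vertices in ascending order; for each, take the smallest-labelled available neighbour that still permits 8 edges overall, or leave it unmatched if none does
lex-smallest matching: {0-8, 2-17, 4-14, 5-19, 9-6, 11-1, 13-20, 18-12}

Lex-smallest maximum matching: {(0,8), (2,17), (4,14), (5,19), (9,6), (11,1), (13,20), (18,12)}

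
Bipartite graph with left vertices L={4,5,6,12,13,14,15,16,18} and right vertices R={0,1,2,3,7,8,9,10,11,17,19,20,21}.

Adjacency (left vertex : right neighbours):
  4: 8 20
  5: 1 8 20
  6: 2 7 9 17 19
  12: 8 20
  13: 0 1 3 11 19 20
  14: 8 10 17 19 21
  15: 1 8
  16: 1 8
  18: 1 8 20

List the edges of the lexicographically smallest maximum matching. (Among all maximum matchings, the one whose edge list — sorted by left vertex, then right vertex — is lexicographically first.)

|M| = 6 (so the lex-smallest maximum matching has 6 edges)
process left vertices in ascending order; for each, take the smallest-labelled available neighbour that still permits 6 edges overall, or leave it unmatched if none does
lex-smallest matching: {4-8, 5-1, 6-2, 12-20, 13-0, 14-10}

Lex-smallest maximum matching: {(4,8), (5,1), (6,2), (12,20), (13,0), (14,10)}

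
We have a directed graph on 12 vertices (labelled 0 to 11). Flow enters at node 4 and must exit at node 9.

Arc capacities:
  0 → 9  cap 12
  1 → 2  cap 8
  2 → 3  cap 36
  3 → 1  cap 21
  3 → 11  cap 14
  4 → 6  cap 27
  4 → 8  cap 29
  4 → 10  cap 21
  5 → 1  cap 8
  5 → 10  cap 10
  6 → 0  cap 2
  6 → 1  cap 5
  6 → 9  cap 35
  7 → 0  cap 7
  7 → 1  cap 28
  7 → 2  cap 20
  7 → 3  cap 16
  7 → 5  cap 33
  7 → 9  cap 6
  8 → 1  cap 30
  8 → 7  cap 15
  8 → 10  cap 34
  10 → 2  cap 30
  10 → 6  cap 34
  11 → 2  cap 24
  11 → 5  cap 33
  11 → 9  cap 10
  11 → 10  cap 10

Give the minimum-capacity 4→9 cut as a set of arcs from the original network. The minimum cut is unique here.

augment #1: 4→6→9 push 27
augment #2: 4→8→7→9 push 6
augment #3: 4→10→6→9 push 8
augment #4: 4→8→7→0→9 push 7
augment #5: 4→10→6→0→9 push 2
augment #6: 4→8→7→3→11→9 push 2
augment #7: 4→10→2→3→11→9 push 8
max flow = 60; residual-reachable set from 4 gives S-side
cut edges (S→T): {(6,0), (6,9), (7,0), (7,9), (11,9)} total cap 60

Min-cut arcs: {(6,0), (6,9), (7,0), (7,9), (11,9)} (total capacity 60)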